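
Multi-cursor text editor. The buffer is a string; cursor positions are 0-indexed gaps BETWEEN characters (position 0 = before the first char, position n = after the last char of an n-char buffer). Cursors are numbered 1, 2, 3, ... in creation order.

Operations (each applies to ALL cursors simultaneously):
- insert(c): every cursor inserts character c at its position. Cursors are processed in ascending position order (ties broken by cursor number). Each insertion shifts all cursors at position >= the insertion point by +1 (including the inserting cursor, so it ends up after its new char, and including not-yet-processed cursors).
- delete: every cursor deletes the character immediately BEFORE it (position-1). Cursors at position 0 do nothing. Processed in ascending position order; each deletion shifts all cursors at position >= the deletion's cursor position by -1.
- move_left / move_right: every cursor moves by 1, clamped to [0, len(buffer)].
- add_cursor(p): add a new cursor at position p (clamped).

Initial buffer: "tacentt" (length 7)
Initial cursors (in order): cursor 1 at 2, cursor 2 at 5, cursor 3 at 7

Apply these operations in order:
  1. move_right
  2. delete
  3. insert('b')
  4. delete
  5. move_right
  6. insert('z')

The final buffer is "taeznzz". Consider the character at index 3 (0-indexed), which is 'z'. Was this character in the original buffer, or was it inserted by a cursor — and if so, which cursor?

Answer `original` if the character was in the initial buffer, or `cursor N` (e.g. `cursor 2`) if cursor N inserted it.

Answer: cursor 1

Derivation:
After op 1 (move_right): buffer="tacentt" (len 7), cursors c1@3 c2@6 c3@7, authorship .......
After op 2 (delete): buffer="taen" (len 4), cursors c1@2 c2@4 c3@4, authorship ....
After op 3 (insert('b')): buffer="tabenbb" (len 7), cursors c1@3 c2@7 c3@7, authorship ..1..23
After op 4 (delete): buffer="taen" (len 4), cursors c1@2 c2@4 c3@4, authorship ....
After op 5 (move_right): buffer="taen" (len 4), cursors c1@3 c2@4 c3@4, authorship ....
After op 6 (insert('z')): buffer="taeznzz" (len 7), cursors c1@4 c2@7 c3@7, authorship ...1.23
Authorship (.=original, N=cursor N): . . . 1 . 2 3
Index 3: author = 1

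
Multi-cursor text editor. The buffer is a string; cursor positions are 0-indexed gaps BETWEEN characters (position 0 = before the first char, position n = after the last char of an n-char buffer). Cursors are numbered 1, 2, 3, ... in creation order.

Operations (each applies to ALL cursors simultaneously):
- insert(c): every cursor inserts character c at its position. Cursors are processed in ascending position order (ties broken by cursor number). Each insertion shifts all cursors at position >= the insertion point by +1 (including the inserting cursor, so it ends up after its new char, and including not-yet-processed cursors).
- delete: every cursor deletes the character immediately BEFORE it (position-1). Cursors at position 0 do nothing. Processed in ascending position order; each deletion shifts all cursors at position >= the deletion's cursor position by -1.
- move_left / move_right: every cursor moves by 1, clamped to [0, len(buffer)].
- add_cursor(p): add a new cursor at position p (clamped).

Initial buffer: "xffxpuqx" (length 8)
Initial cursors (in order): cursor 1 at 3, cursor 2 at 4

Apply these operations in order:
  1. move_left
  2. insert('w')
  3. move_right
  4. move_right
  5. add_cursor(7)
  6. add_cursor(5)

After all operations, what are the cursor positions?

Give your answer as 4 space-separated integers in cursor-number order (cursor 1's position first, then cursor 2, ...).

Answer: 5 7 7 5

Derivation:
After op 1 (move_left): buffer="xffxpuqx" (len 8), cursors c1@2 c2@3, authorship ........
After op 2 (insert('w')): buffer="xfwfwxpuqx" (len 10), cursors c1@3 c2@5, authorship ..1.2.....
After op 3 (move_right): buffer="xfwfwxpuqx" (len 10), cursors c1@4 c2@6, authorship ..1.2.....
After op 4 (move_right): buffer="xfwfwxpuqx" (len 10), cursors c1@5 c2@7, authorship ..1.2.....
After op 5 (add_cursor(7)): buffer="xfwfwxpuqx" (len 10), cursors c1@5 c2@7 c3@7, authorship ..1.2.....
After op 6 (add_cursor(5)): buffer="xfwfwxpuqx" (len 10), cursors c1@5 c4@5 c2@7 c3@7, authorship ..1.2.....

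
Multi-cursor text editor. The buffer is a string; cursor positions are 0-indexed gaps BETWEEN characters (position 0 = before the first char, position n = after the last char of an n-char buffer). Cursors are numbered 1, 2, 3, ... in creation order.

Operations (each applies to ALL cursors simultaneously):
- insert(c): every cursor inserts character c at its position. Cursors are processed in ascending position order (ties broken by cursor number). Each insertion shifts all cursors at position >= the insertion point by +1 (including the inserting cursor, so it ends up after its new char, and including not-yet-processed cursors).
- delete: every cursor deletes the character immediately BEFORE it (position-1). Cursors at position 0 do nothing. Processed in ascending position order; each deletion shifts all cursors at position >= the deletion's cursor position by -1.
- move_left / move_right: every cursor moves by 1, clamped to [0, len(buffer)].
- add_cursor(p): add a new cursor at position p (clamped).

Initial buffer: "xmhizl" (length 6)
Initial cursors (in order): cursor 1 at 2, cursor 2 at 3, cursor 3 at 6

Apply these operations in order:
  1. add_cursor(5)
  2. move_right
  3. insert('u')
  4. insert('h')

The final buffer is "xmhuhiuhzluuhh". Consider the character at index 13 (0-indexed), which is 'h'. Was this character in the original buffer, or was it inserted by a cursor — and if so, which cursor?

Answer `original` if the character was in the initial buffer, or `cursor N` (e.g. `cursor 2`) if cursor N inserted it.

Answer: cursor 4

Derivation:
After op 1 (add_cursor(5)): buffer="xmhizl" (len 6), cursors c1@2 c2@3 c4@5 c3@6, authorship ......
After op 2 (move_right): buffer="xmhizl" (len 6), cursors c1@3 c2@4 c3@6 c4@6, authorship ......
After op 3 (insert('u')): buffer="xmhuiuzluu" (len 10), cursors c1@4 c2@6 c3@10 c4@10, authorship ...1.2..34
After op 4 (insert('h')): buffer="xmhuhiuhzluuhh" (len 14), cursors c1@5 c2@8 c3@14 c4@14, authorship ...11.22..3434
Authorship (.=original, N=cursor N): . . . 1 1 . 2 2 . . 3 4 3 4
Index 13: author = 4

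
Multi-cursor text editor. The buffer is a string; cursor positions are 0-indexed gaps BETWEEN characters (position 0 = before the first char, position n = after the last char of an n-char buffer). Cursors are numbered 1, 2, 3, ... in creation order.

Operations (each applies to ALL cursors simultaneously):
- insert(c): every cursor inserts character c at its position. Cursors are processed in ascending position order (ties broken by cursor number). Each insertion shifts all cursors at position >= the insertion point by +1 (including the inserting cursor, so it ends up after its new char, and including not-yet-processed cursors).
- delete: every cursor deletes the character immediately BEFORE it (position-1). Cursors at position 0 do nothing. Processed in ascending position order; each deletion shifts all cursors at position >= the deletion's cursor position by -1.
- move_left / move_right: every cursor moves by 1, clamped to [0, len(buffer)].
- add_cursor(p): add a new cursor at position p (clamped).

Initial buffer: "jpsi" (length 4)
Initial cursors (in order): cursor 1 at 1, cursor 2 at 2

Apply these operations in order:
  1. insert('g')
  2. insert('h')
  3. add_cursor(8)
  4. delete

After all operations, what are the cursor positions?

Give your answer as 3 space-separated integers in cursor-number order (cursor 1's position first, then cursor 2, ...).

After op 1 (insert('g')): buffer="jgpgsi" (len 6), cursors c1@2 c2@4, authorship .1.2..
After op 2 (insert('h')): buffer="jghpghsi" (len 8), cursors c1@3 c2@6, authorship .11.22..
After op 3 (add_cursor(8)): buffer="jghpghsi" (len 8), cursors c1@3 c2@6 c3@8, authorship .11.22..
After op 4 (delete): buffer="jgpgs" (len 5), cursors c1@2 c2@4 c3@5, authorship .1.2.

Answer: 2 4 5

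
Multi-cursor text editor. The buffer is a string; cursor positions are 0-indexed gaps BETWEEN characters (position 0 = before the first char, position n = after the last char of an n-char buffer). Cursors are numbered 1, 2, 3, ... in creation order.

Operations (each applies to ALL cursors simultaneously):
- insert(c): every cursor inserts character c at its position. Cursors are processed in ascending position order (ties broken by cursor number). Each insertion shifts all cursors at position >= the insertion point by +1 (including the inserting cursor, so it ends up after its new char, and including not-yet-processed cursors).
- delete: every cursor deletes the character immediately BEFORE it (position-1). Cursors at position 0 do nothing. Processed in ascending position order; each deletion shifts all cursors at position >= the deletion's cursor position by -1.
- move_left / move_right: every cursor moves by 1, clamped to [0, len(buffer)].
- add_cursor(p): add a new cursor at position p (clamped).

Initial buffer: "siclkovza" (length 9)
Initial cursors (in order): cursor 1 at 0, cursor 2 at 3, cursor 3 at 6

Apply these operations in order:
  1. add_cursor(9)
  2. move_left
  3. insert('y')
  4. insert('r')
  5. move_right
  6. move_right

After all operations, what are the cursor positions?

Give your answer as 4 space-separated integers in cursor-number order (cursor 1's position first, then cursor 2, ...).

After op 1 (add_cursor(9)): buffer="siclkovza" (len 9), cursors c1@0 c2@3 c3@6 c4@9, authorship .........
After op 2 (move_left): buffer="siclkovza" (len 9), cursors c1@0 c2@2 c3@5 c4@8, authorship .........
After op 3 (insert('y')): buffer="ysiyclkyovzya" (len 13), cursors c1@1 c2@4 c3@8 c4@12, authorship 1..2...3...4.
After op 4 (insert('r')): buffer="yrsiyrclkyrovzyra" (len 17), cursors c1@2 c2@6 c3@11 c4@16, authorship 11..22...33...44.
After op 5 (move_right): buffer="yrsiyrclkyrovzyra" (len 17), cursors c1@3 c2@7 c3@12 c4@17, authorship 11..22...33...44.
After op 6 (move_right): buffer="yrsiyrclkyrovzyra" (len 17), cursors c1@4 c2@8 c3@13 c4@17, authorship 11..22...33...44.

Answer: 4 8 13 17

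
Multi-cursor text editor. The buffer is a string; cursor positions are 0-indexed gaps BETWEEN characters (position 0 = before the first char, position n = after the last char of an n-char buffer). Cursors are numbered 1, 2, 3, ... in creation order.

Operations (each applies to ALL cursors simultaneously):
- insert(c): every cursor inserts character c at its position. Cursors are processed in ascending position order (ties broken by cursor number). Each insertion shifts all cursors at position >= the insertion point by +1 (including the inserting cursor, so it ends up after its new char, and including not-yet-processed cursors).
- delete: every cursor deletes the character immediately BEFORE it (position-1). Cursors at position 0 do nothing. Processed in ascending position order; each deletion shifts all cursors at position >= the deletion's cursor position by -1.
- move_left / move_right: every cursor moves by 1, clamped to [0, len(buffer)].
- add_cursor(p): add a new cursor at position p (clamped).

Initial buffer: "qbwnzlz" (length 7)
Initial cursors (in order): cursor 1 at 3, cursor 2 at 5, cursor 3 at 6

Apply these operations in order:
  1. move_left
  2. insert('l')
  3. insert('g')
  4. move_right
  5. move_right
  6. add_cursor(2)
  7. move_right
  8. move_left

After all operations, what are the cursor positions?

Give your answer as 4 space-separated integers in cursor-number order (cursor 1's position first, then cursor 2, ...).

After op 1 (move_left): buffer="qbwnzlz" (len 7), cursors c1@2 c2@4 c3@5, authorship .......
After op 2 (insert('l')): buffer="qblwnlzllz" (len 10), cursors c1@3 c2@6 c3@8, authorship ..1..2.3..
After op 3 (insert('g')): buffer="qblgwnlgzlglz" (len 13), cursors c1@4 c2@8 c3@11, authorship ..11..22.33..
After op 4 (move_right): buffer="qblgwnlgzlglz" (len 13), cursors c1@5 c2@9 c3@12, authorship ..11..22.33..
After op 5 (move_right): buffer="qblgwnlgzlglz" (len 13), cursors c1@6 c2@10 c3@13, authorship ..11..22.33..
After op 6 (add_cursor(2)): buffer="qblgwnlgzlglz" (len 13), cursors c4@2 c1@6 c2@10 c3@13, authorship ..11..22.33..
After op 7 (move_right): buffer="qblgwnlgzlglz" (len 13), cursors c4@3 c1@7 c2@11 c3@13, authorship ..11..22.33..
After op 8 (move_left): buffer="qblgwnlgzlglz" (len 13), cursors c4@2 c1@6 c2@10 c3@12, authorship ..11..22.33..

Answer: 6 10 12 2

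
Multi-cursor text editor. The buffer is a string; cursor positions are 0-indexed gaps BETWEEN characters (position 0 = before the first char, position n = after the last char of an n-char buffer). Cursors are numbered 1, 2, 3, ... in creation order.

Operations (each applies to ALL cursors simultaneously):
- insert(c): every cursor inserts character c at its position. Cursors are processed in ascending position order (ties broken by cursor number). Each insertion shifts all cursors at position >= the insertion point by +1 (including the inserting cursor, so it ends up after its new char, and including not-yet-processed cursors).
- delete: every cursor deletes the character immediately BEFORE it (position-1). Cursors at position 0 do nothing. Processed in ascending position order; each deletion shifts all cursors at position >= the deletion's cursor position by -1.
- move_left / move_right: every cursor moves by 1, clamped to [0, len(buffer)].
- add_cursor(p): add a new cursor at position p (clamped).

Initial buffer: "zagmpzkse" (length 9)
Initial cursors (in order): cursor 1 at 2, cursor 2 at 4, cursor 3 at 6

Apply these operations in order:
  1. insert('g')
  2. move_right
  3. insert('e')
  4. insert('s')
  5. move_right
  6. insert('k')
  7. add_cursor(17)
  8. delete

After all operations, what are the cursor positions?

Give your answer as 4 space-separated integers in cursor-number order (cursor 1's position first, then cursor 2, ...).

After op 1 (insert('g')): buffer="zaggmgpzgkse" (len 12), cursors c1@3 c2@6 c3@9, authorship ..1..2..3...
After op 2 (move_right): buffer="zaggmgpzgkse" (len 12), cursors c1@4 c2@7 c3@10, authorship ..1..2..3...
After op 3 (insert('e')): buffer="zaggemgpezgkese" (len 15), cursors c1@5 c2@9 c3@13, authorship ..1.1.2.2.3.3..
After op 4 (insert('s')): buffer="zaggesmgpeszgkesse" (len 18), cursors c1@6 c2@11 c3@16, authorship ..1.11.2.22.3.33..
After op 5 (move_right): buffer="zaggesmgpeszgkesse" (len 18), cursors c1@7 c2@12 c3@17, authorship ..1.11.2.22.3.33..
After op 6 (insert('k')): buffer="zaggesmkgpeszkgkesske" (len 21), cursors c1@8 c2@14 c3@20, authorship ..1.11.12.22.23.33.3.
After op 7 (add_cursor(17)): buffer="zaggesmkgpeszkgkesske" (len 21), cursors c1@8 c2@14 c4@17 c3@20, authorship ..1.11.12.22.23.33.3.
After op 8 (delete): buffer="zaggesmgpeszgksse" (len 17), cursors c1@7 c2@12 c4@14 c3@16, authorship ..1.11.2.22.3.3..

Answer: 7 12 16 14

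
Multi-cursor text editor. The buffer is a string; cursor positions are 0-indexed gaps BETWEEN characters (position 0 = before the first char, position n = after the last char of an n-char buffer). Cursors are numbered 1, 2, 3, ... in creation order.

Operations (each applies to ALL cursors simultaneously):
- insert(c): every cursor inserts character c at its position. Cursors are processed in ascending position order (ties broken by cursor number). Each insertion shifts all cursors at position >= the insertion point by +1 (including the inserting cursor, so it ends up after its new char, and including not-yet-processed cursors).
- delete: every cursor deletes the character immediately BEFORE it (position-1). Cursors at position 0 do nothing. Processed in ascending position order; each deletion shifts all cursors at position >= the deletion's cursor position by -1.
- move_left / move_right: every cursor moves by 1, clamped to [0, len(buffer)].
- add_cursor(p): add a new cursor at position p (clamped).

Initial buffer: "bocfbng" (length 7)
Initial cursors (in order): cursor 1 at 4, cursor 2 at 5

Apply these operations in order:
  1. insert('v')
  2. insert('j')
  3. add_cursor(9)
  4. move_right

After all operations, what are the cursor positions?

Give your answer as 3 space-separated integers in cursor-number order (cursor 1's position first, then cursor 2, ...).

Answer: 7 10 10

Derivation:
After op 1 (insert('v')): buffer="bocfvbvng" (len 9), cursors c1@5 c2@7, authorship ....1.2..
After op 2 (insert('j')): buffer="bocfvjbvjng" (len 11), cursors c1@6 c2@9, authorship ....11.22..
After op 3 (add_cursor(9)): buffer="bocfvjbvjng" (len 11), cursors c1@6 c2@9 c3@9, authorship ....11.22..
After op 4 (move_right): buffer="bocfvjbvjng" (len 11), cursors c1@7 c2@10 c3@10, authorship ....11.22..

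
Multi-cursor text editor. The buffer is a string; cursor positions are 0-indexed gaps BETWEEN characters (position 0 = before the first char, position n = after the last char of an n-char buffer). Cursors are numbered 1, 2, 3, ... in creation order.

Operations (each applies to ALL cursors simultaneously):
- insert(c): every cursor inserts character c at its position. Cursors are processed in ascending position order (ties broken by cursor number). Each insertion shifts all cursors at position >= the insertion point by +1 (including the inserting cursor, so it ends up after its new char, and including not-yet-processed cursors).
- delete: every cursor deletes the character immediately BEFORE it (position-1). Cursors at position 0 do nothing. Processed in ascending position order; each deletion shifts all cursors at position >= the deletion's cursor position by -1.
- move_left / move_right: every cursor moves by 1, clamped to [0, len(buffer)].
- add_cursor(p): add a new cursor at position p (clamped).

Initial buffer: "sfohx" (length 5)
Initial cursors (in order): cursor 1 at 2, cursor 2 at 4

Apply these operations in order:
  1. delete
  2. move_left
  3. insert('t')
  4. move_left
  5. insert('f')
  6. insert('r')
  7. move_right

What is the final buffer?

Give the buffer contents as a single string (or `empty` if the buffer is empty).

Answer: frtsfrtox

Derivation:
After op 1 (delete): buffer="sox" (len 3), cursors c1@1 c2@2, authorship ...
After op 2 (move_left): buffer="sox" (len 3), cursors c1@0 c2@1, authorship ...
After op 3 (insert('t')): buffer="tstox" (len 5), cursors c1@1 c2@3, authorship 1.2..
After op 4 (move_left): buffer="tstox" (len 5), cursors c1@0 c2@2, authorship 1.2..
After op 5 (insert('f')): buffer="ftsftox" (len 7), cursors c1@1 c2@4, authorship 11.22..
After op 6 (insert('r')): buffer="frtsfrtox" (len 9), cursors c1@2 c2@6, authorship 111.222..
After op 7 (move_right): buffer="frtsfrtox" (len 9), cursors c1@3 c2@7, authorship 111.222..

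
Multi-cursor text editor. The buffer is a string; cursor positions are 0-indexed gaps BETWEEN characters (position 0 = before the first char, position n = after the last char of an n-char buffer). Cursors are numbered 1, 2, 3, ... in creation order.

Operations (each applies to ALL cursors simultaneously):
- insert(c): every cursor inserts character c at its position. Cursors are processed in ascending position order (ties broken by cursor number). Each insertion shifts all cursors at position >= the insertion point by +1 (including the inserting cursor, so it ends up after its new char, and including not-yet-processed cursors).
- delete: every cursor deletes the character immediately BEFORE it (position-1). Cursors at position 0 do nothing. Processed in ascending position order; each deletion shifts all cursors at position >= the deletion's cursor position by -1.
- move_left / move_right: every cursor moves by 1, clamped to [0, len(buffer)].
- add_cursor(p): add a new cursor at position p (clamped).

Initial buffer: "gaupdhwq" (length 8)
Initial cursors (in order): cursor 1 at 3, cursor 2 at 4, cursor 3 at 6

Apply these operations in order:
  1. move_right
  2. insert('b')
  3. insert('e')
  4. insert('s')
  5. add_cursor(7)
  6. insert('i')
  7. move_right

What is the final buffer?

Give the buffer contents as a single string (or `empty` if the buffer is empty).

Answer: gaupbesiidbesihwbesiq

Derivation:
After op 1 (move_right): buffer="gaupdhwq" (len 8), cursors c1@4 c2@5 c3@7, authorship ........
After op 2 (insert('b')): buffer="gaupbdbhwbq" (len 11), cursors c1@5 c2@7 c3@10, authorship ....1.2..3.
After op 3 (insert('e')): buffer="gaupbedbehwbeq" (len 14), cursors c1@6 c2@9 c3@13, authorship ....11.22..33.
After op 4 (insert('s')): buffer="gaupbesdbeshwbesq" (len 17), cursors c1@7 c2@11 c3@16, authorship ....111.222..333.
After op 5 (add_cursor(7)): buffer="gaupbesdbeshwbesq" (len 17), cursors c1@7 c4@7 c2@11 c3@16, authorship ....111.222..333.
After op 6 (insert('i')): buffer="gaupbesiidbesihwbesiq" (len 21), cursors c1@9 c4@9 c2@14 c3@20, authorship ....11114.2222..3333.
After op 7 (move_right): buffer="gaupbesiidbesihwbesiq" (len 21), cursors c1@10 c4@10 c2@15 c3@21, authorship ....11114.2222..3333.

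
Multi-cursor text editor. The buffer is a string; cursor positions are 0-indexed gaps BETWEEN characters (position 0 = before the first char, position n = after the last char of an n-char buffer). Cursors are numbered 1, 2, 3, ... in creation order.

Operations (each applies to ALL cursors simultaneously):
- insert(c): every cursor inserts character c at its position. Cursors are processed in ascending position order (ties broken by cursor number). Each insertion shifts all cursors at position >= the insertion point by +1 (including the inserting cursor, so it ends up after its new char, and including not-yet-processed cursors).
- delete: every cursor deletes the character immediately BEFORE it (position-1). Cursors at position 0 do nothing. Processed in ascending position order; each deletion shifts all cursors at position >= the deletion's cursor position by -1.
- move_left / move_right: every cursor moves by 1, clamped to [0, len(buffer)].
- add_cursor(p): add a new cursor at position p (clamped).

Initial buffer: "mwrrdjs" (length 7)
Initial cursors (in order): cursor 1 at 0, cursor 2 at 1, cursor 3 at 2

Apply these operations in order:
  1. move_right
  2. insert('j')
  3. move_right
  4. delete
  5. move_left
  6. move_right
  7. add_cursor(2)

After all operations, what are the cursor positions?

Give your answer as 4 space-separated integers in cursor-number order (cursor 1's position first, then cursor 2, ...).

After op 1 (move_right): buffer="mwrrdjs" (len 7), cursors c1@1 c2@2 c3@3, authorship .......
After op 2 (insert('j')): buffer="mjwjrjrdjs" (len 10), cursors c1@2 c2@4 c3@6, authorship .1.2.3....
After op 3 (move_right): buffer="mjwjrjrdjs" (len 10), cursors c1@3 c2@5 c3@7, authorship .1.2.3....
After op 4 (delete): buffer="mjjjdjs" (len 7), cursors c1@2 c2@3 c3@4, authorship .123...
After op 5 (move_left): buffer="mjjjdjs" (len 7), cursors c1@1 c2@2 c3@3, authorship .123...
After op 6 (move_right): buffer="mjjjdjs" (len 7), cursors c1@2 c2@3 c3@4, authorship .123...
After op 7 (add_cursor(2)): buffer="mjjjdjs" (len 7), cursors c1@2 c4@2 c2@3 c3@4, authorship .123...

Answer: 2 3 4 2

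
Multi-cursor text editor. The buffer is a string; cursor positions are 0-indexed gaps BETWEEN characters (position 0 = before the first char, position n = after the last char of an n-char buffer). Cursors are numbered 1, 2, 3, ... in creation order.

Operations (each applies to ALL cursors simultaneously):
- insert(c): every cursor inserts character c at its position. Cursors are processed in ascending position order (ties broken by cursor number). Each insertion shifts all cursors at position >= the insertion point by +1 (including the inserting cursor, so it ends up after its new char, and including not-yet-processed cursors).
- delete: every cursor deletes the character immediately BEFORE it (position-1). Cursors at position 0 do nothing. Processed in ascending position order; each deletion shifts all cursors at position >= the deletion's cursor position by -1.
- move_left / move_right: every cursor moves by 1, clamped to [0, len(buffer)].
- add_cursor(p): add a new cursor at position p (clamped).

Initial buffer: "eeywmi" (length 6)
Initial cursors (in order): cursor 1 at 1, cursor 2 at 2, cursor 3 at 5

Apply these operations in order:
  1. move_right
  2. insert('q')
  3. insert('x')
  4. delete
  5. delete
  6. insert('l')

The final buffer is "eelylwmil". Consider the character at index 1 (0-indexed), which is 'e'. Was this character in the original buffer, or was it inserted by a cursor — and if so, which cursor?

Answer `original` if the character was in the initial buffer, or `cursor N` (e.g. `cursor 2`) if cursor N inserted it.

Answer: original

Derivation:
After op 1 (move_right): buffer="eeywmi" (len 6), cursors c1@2 c2@3 c3@6, authorship ......
After op 2 (insert('q')): buffer="eeqyqwmiq" (len 9), cursors c1@3 c2@5 c3@9, authorship ..1.2...3
After op 3 (insert('x')): buffer="eeqxyqxwmiqx" (len 12), cursors c1@4 c2@7 c3@12, authorship ..11.22...33
After op 4 (delete): buffer="eeqyqwmiq" (len 9), cursors c1@3 c2@5 c3@9, authorship ..1.2...3
After op 5 (delete): buffer="eeywmi" (len 6), cursors c1@2 c2@3 c3@6, authorship ......
After op 6 (insert('l')): buffer="eelylwmil" (len 9), cursors c1@3 c2@5 c3@9, authorship ..1.2...3
Authorship (.=original, N=cursor N): . . 1 . 2 . . . 3
Index 1: author = original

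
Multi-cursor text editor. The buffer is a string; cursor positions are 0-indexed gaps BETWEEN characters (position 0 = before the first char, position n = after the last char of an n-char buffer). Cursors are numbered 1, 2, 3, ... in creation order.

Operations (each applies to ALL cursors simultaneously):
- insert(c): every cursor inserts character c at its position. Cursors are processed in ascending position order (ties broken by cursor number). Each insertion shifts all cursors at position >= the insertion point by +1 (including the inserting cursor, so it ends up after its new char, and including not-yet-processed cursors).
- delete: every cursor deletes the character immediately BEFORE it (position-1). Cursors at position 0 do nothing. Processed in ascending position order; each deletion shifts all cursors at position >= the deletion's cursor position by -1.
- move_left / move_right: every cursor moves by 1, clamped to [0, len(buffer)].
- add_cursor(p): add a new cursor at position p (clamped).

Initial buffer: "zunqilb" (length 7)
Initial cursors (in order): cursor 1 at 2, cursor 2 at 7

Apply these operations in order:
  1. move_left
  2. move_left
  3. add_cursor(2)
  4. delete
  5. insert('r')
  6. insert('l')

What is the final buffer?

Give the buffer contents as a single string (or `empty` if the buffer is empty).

After op 1 (move_left): buffer="zunqilb" (len 7), cursors c1@1 c2@6, authorship .......
After op 2 (move_left): buffer="zunqilb" (len 7), cursors c1@0 c2@5, authorship .......
After op 3 (add_cursor(2)): buffer="zunqilb" (len 7), cursors c1@0 c3@2 c2@5, authorship .......
After op 4 (delete): buffer="znqlb" (len 5), cursors c1@0 c3@1 c2@3, authorship .....
After op 5 (insert('r')): buffer="rzrnqrlb" (len 8), cursors c1@1 c3@3 c2@6, authorship 1.3..2..
After op 6 (insert('l')): buffer="rlzrlnqrllb" (len 11), cursors c1@2 c3@5 c2@9, authorship 11.33..22..

Answer: rlzrlnqrllb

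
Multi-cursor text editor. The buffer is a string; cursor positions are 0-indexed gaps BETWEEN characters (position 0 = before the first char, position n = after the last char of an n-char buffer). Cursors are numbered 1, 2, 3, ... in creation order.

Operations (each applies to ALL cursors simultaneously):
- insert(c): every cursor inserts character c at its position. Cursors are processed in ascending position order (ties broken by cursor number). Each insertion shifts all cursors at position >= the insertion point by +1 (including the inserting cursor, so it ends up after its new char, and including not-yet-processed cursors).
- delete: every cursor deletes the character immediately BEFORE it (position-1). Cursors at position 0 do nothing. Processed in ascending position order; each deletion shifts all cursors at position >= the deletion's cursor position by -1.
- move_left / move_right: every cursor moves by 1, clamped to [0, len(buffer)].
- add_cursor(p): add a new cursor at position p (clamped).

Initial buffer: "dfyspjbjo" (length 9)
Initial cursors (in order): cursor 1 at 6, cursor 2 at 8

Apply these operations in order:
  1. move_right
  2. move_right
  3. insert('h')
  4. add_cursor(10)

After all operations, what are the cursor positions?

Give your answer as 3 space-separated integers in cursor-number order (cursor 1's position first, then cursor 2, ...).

Answer: 9 11 10

Derivation:
After op 1 (move_right): buffer="dfyspjbjo" (len 9), cursors c1@7 c2@9, authorship .........
After op 2 (move_right): buffer="dfyspjbjo" (len 9), cursors c1@8 c2@9, authorship .........
After op 3 (insert('h')): buffer="dfyspjbjhoh" (len 11), cursors c1@9 c2@11, authorship ........1.2
After op 4 (add_cursor(10)): buffer="dfyspjbjhoh" (len 11), cursors c1@9 c3@10 c2@11, authorship ........1.2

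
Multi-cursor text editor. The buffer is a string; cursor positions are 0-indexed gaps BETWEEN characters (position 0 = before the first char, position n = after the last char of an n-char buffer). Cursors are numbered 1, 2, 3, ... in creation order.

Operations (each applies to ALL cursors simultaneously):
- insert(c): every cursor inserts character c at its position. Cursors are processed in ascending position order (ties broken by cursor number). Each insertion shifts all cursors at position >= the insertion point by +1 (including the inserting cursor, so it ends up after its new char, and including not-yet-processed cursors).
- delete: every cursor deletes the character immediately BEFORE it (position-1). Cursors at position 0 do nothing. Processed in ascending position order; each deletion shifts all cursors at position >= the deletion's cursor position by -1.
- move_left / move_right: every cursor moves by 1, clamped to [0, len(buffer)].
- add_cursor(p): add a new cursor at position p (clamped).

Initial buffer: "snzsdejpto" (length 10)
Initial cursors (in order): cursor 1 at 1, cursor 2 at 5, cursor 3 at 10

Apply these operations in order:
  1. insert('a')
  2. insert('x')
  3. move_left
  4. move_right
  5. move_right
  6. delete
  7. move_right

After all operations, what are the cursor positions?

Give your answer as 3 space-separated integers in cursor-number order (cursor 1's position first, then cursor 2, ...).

Answer: 4 9 13

Derivation:
After op 1 (insert('a')): buffer="sanzsdaejptoa" (len 13), cursors c1@2 c2@7 c3@13, authorship .1....2.....3
After op 2 (insert('x')): buffer="saxnzsdaxejptoax" (len 16), cursors c1@3 c2@9 c3@16, authorship .11....22.....33
After op 3 (move_left): buffer="saxnzsdaxejptoax" (len 16), cursors c1@2 c2@8 c3@15, authorship .11....22.....33
After op 4 (move_right): buffer="saxnzsdaxejptoax" (len 16), cursors c1@3 c2@9 c3@16, authorship .11....22.....33
After op 5 (move_right): buffer="saxnzsdaxejptoax" (len 16), cursors c1@4 c2@10 c3@16, authorship .11....22.....33
After op 6 (delete): buffer="saxzsdaxjptoa" (len 13), cursors c1@3 c2@8 c3@13, authorship .11...22....3
After op 7 (move_right): buffer="saxzsdaxjptoa" (len 13), cursors c1@4 c2@9 c3@13, authorship .11...22....3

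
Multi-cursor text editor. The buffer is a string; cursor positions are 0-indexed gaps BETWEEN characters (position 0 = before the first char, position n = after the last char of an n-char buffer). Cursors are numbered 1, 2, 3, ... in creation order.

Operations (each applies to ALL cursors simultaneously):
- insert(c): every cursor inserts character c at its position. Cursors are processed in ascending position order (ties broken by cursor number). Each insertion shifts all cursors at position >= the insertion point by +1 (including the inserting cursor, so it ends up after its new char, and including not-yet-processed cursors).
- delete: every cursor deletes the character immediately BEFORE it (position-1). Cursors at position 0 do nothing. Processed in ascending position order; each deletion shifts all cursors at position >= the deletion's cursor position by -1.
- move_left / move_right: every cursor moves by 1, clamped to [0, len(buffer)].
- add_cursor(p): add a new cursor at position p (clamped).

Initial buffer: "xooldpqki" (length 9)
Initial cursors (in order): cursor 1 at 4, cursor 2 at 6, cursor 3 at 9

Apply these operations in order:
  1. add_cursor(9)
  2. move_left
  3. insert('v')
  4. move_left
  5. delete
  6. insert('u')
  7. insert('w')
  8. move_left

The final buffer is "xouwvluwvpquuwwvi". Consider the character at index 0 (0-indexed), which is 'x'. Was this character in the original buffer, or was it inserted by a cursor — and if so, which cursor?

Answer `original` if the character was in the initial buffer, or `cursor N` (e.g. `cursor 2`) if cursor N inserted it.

Answer: original

Derivation:
After op 1 (add_cursor(9)): buffer="xooldpqki" (len 9), cursors c1@4 c2@6 c3@9 c4@9, authorship .........
After op 2 (move_left): buffer="xooldpqki" (len 9), cursors c1@3 c2@5 c3@8 c4@8, authorship .........
After op 3 (insert('v')): buffer="xoovldvpqkvvi" (len 13), cursors c1@4 c2@7 c3@12 c4@12, authorship ...1..2...34.
After op 4 (move_left): buffer="xoovldvpqkvvi" (len 13), cursors c1@3 c2@6 c3@11 c4@11, authorship ...1..2...34.
After op 5 (delete): buffer="xovlvpqvi" (len 9), cursors c1@2 c2@4 c3@7 c4@7, authorship ..1.2..4.
After op 6 (insert('u')): buffer="xouvluvpquuvi" (len 13), cursors c1@3 c2@6 c3@11 c4@11, authorship ..11.22..344.
After op 7 (insert('w')): buffer="xouwvluwvpquuwwvi" (len 17), cursors c1@4 c2@8 c3@15 c4@15, authorship ..111.222..34344.
After op 8 (move_left): buffer="xouwvluwvpquuwwvi" (len 17), cursors c1@3 c2@7 c3@14 c4@14, authorship ..111.222..34344.
Authorship (.=original, N=cursor N): . . 1 1 1 . 2 2 2 . . 3 4 3 4 4 .
Index 0: author = original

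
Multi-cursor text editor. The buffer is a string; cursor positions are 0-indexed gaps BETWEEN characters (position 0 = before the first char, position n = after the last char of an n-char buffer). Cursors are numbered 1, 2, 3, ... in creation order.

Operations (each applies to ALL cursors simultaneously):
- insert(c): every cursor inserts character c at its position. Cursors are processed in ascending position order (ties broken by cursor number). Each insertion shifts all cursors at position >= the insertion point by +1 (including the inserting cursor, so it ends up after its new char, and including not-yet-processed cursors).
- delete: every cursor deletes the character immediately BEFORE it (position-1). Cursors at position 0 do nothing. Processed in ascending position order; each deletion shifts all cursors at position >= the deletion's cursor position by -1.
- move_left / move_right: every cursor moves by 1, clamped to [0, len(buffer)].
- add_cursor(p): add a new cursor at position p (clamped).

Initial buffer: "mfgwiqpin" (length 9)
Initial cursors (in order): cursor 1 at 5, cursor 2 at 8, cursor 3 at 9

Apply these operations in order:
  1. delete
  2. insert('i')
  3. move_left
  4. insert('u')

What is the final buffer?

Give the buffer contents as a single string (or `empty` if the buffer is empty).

Answer: mfgwuiqpiuui

Derivation:
After op 1 (delete): buffer="mfgwqp" (len 6), cursors c1@4 c2@6 c3@6, authorship ......
After op 2 (insert('i')): buffer="mfgwiqpii" (len 9), cursors c1@5 c2@9 c3@9, authorship ....1..23
After op 3 (move_left): buffer="mfgwiqpii" (len 9), cursors c1@4 c2@8 c3@8, authorship ....1..23
After op 4 (insert('u')): buffer="mfgwuiqpiuui" (len 12), cursors c1@5 c2@11 c3@11, authorship ....11..2233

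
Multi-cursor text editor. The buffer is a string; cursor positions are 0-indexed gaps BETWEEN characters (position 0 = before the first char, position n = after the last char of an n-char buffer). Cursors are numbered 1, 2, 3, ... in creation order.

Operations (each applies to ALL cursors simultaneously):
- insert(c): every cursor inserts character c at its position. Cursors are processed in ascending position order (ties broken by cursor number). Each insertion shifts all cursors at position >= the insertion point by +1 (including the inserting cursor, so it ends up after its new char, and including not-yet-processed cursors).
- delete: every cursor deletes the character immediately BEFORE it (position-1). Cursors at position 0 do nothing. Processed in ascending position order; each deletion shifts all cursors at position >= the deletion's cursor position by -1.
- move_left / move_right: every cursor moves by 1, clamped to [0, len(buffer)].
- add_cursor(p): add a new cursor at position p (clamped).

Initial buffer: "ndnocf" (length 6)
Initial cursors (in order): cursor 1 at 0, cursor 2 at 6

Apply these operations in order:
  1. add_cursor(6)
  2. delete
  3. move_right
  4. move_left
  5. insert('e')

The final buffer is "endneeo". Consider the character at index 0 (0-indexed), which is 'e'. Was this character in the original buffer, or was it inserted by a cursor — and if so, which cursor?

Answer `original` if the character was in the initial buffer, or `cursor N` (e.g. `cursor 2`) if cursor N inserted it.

Answer: cursor 1

Derivation:
After op 1 (add_cursor(6)): buffer="ndnocf" (len 6), cursors c1@0 c2@6 c3@6, authorship ......
After op 2 (delete): buffer="ndno" (len 4), cursors c1@0 c2@4 c3@4, authorship ....
After op 3 (move_right): buffer="ndno" (len 4), cursors c1@1 c2@4 c3@4, authorship ....
After op 4 (move_left): buffer="ndno" (len 4), cursors c1@0 c2@3 c3@3, authorship ....
After op 5 (insert('e')): buffer="endneeo" (len 7), cursors c1@1 c2@6 c3@6, authorship 1...23.
Authorship (.=original, N=cursor N): 1 . . . 2 3 .
Index 0: author = 1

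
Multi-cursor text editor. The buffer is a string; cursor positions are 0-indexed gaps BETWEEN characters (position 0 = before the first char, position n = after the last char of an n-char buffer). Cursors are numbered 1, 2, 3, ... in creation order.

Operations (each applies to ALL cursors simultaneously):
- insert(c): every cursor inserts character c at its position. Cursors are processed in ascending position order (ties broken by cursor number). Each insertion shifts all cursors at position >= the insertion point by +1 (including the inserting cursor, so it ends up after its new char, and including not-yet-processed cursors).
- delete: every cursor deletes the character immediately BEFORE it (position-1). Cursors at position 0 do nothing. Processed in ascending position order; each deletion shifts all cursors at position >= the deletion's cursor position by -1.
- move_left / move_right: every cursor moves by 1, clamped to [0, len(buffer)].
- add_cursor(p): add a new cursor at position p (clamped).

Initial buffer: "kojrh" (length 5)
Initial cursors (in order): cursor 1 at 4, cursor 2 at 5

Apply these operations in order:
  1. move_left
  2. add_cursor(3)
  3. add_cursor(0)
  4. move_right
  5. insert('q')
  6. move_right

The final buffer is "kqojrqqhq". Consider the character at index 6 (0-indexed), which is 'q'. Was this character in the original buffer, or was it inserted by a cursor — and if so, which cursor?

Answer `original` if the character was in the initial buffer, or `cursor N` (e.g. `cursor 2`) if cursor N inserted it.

Answer: cursor 3

Derivation:
After op 1 (move_left): buffer="kojrh" (len 5), cursors c1@3 c2@4, authorship .....
After op 2 (add_cursor(3)): buffer="kojrh" (len 5), cursors c1@3 c3@3 c2@4, authorship .....
After op 3 (add_cursor(0)): buffer="kojrh" (len 5), cursors c4@0 c1@3 c3@3 c2@4, authorship .....
After op 4 (move_right): buffer="kojrh" (len 5), cursors c4@1 c1@4 c3@4 c2@5, authorship .....
After op 5 (insert('q')): buffer="kqojrqqhq" (len 9), cursors c4@2 c1@7 c3@7 c2@9, authorship .4...13.2
After op 6 (move_right): buffer="kqojrqqhq" (len 9), cursors c4@3 c1@8 c3@8 c2@9, authorship .4...13.2
Authorship (.=original, N=cursor N): . 4 . . . 1 3 . 2
Index 6: author = 3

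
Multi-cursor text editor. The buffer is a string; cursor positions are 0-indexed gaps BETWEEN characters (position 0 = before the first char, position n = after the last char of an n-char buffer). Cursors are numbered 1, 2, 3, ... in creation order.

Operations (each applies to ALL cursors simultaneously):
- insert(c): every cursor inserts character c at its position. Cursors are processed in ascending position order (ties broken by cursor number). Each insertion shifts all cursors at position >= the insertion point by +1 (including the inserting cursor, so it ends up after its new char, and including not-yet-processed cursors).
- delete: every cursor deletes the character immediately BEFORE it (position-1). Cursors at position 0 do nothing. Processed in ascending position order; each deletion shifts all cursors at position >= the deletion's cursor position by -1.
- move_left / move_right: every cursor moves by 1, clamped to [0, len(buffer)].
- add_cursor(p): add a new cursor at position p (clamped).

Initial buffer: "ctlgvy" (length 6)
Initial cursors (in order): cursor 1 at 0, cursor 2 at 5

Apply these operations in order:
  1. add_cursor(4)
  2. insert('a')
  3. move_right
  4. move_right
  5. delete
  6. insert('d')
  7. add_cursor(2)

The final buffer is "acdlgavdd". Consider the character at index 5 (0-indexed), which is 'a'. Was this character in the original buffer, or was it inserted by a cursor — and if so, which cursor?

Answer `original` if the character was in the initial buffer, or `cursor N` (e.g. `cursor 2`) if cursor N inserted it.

After op 1 (add_cursor(4)): buffer="ctlgvy" (len 6), cursors c1@0 c3@4 c2@5, authorship ......
After op 2 (insert('a')): buffer="actlgavay" (len 9), cursors c1@1 c3@6 c2@8, authorship 1....3.2.
After op 3 (move_right): buffer="actlgavay" (len 9), cursors c1@2 c3@7 c2@9, authorship 1....3.2.
After op 4 (move_right): buffer="actlgavay" (len 9), cursors c1@3 c3@8 c2@9, authorship 1....3.2.
After op 5 (delete): buffer="aclgav" (len 6), cursors c1@2 c2@6 c3@6, authorship 1...3.
After op 6 (insert('d')): buffer="acdlgavdd" (len 9), cursors c1@3 c2@9 c3@9, authorship 1.1..3.23
After op 7 (add_cursor(2)): buffer="acdlgavdd" (len 9), cursors c4@2 c1@3 c2@9 c3@9, authorship 1.1..3.23
Authorship (.=original, N=cursor N): 1 . 1 . . 3 . 2 3
Index 5: author = 3

Answer: cursor 3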